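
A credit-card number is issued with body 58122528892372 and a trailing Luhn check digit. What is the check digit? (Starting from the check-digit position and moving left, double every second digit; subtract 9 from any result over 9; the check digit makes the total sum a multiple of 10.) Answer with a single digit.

Partial digits right→left: 2 7 3 2 9 8 8 2 5 2 2 1 8 5
Double every second digit counting from the check-digit position (so the 1st, 3rd, 5th, ... of the partial from the right).
  doubled (with −9 where >9): 4 6 9 7 1 4 7 → sum 38
  kept as-is: 7 2 8 2 2 1 5 → sum 27
Total = 38 + 27 = 65.
Check digit = (10 − (65 mod 10)) mod 10 = 5.

5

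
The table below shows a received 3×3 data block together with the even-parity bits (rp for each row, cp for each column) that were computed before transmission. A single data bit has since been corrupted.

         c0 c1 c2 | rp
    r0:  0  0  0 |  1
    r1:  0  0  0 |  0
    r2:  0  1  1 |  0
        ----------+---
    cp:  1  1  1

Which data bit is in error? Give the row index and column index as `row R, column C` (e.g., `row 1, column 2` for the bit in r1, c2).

row 0, column 0

Recompute each row's even parity and compare to rp:
  r0: data parity 0, sent rp 1 → mismatch
  r1: data parity 0, sent rp 0 → ok
  r2: data parity 0, sent rp 0 → ok
Recompute each column's even parity and compare to cp:
  c0: data parity 0, sent cp 1 → mismatch
  c1: data parity 1, sent cp 1 → ok
  c2: data parity 1, sent cp 1 → ok
Exactly one row (r0) and one column (c0) fail → the flipped bit is at their intersection.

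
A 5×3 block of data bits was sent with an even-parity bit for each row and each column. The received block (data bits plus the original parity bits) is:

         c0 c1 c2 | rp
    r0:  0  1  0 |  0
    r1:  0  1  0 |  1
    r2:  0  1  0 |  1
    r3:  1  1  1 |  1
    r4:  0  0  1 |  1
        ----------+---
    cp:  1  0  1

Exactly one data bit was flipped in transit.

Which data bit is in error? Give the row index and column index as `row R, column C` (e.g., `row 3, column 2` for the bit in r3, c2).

Recompute each row's even parity and compare to rp:
  r0: data parity 1, sent rp 0 → mismatch
  r1: data parity 1, sent rp 1 → ok
  r2: data parity 1, sent rp 1 → ok
  r3: data parity 1, sent rp 1 → ok
  r4: data parity 1, sent rp 1 → ok
Recompute each column's even parity and compare to cp:
  c0: data parity 1, sent cp 1 → ok
  c1: data parity 0, sent cp 0 → ok
  c2: data parity 0, sent cp 1 → mismatch
Exactly one row (r0) and one column (c2) fail → the flipped bit is at their intersection.

row 0, column 2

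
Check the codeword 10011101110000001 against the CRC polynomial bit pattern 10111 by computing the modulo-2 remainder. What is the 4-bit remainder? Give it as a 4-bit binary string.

0000

Modulo-2 division of 10011101110000001 by 10111:
  pos 0: 10011 XOR 10111 = 00100
  pos 2: 10010 XOR 10111 = 00101
  pos 4: 10111 XOR 10111 = 00000
  pos 9: 10000 XOR 10111 = 00111
  pos 11: 11100 XOR 10111 = 01011
  pos 12: 10111 XOR 10111 = 00000
Remainder = 0000 (zero — the frame passes the CRC check).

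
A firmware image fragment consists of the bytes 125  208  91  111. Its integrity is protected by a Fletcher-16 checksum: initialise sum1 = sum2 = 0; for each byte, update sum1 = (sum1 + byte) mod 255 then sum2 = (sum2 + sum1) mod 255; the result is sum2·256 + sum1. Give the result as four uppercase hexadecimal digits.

Running sums (mod 255):
  after byte 0 (125): sum1=125, sum2=125
  after byte 1 (208): sum1=78, sum2=203
  after byte 2 (91): sum1=169, sum2=117
  after byte 3 (111): sum1=25, sum2=142
Checksum = sum2·256 + sum1 = 142·256 + 25 = 36377 = 0x8E19.

8E19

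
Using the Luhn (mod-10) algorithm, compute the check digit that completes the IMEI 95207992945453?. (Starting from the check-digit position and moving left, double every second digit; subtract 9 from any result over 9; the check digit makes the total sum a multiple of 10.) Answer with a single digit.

8

Partial digits right→left: 3 5 4 5 4 9 2 9 9 7 0 2 5 9
Double every second digit counting from the check-digit position (so the 1st, 3rd, 5th, ... of the partial from the right).
  doubled (with −9 where >9): 6 8 8 4 9 0 1 → sum 36
  kept as-is: 5 5 9 9 7 2 9 → sum 46
Total = 36 + 46 = 82.
Check digit = (10 − (82 mod 10)) mod 10 = 8.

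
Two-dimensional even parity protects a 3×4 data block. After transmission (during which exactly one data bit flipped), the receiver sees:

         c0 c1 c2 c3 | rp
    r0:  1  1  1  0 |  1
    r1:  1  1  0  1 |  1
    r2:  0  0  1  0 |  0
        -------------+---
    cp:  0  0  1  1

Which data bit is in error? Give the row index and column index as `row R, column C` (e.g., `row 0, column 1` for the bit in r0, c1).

Recompute each row's even parity and compare to rp:
  r0: data parity 1, sent rp 1 → ok
  r1: data parity 1, sent rp 1 → ok
  r2: data parity 1, sent rp 0 → mismatch
Recompute each column's even parity and compare to cp:
  c0: data parity 0, sent cp 0 → ok
  c1: data parity 0, sent cp 0 → ok
  c2: data parity 0, sent cp 1 → mismatch
  c3: data parity 1, sent cp 1 → ok
Exactly one row (r2) and one column (c2) fail → the flipped bit is at their intersection.

row 2, column 2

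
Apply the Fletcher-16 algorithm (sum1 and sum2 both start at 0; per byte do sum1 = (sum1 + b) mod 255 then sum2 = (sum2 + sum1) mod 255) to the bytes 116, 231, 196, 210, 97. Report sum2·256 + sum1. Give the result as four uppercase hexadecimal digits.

3B55

Running sums (mod 255):
  after byte 0 (116): sum1=116, sum2=116
  after byte 1 (231): sum1=92, sum2=208
  after byte 2 (196): sum1=33, sum2=241
  after byte 3 (210): sum1=243, sum2=229
  after byte 4 (97): sum1=85, sum2=59
Checksum = sum2·256 + sum1 = 59·256 + 85 = 15189 = 0x3B55.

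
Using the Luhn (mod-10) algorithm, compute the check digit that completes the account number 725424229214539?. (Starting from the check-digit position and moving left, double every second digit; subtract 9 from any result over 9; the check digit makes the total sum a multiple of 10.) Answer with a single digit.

4

Partial digits right→left: 9 3 5 4 1 2 9 2 2 4 2 4 5 2 7
Double every second digit counting from the check-digit position (so the 1st, 3rd, 5th, ... of the partial from the right).
  doubled (with −9 where >9): 9 1 2 9 4 4 1 5 → sum 35
  kept as-is: 3 4 2 2 4 4 2 → sum 21
Total = 35 + 21 = 56.
Check digit = (10 − (56 mod 10)) mod 10 = 4.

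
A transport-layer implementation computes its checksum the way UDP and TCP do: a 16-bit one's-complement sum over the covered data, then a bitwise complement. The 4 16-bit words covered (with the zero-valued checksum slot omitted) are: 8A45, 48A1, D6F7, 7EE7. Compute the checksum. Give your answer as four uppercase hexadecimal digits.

One's-complement addition (fold any carry out of bit 15 back into bit 0):
  0x8A45 + 0x48A1 = 0x0D2E6
  0xD2E6 + 0xD6F7 = 0x1A9DD → wrap carry → 0xA9DE
  0xA9DE + 0x7EE7 = 0x128C5 → wrap carry → 0x28C6
One's-complement sum = 0x28C6.
Checksum = ~0x28C6 & 0xFFFF = 0xD739.

D739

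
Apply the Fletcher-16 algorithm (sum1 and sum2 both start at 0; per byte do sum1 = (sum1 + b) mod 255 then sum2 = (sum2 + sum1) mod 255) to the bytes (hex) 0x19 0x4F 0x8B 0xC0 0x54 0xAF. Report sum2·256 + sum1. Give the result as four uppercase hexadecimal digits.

EBB8

Running sums (mod 255):
  after byte 0 (0x19): sum1=25, sum2=25
  after byte 1 (0x4F): sum1=104, sum2=129
  after byte 2 (0x8B): sum1=243, sum2=117
  after byte 3 (0xC0): sum1=180, sum2=42
  after byte 4 (0x54): sum1=9, sum2=51
  after byte 5 (0xAF): sum1=184, sum2=235
Checksum = sum2·256 + sum1 = 235·256 + 184 = 60344 = 0xEBB8.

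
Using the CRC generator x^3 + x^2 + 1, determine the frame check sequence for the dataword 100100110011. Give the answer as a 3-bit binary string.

Append 3 zeros: 100100110011000. Divide by 1101 (XOR where the leading bit is 1):
  pos 0: 1001 XOR 1101 = 0100
  pos 1: 1000 XOR 1101 = 0101
  pos 2: 1010 XOR 1101 = 0111
  pos 3: 1111 XOR 1101 = 0010
  pos 5: 1010 XOR 1101 = 0111
  pos 6: 1110 XOR 1101 = 0011
  pos 8: 1111 XOR 1101 = 0010
  pos 10: 1000 XOR 1101 = 0101
  pos 11: 1010 XOR 1101 = 0111
Remainder (last 3 bits) = 111. This is the CRC / FCS.

111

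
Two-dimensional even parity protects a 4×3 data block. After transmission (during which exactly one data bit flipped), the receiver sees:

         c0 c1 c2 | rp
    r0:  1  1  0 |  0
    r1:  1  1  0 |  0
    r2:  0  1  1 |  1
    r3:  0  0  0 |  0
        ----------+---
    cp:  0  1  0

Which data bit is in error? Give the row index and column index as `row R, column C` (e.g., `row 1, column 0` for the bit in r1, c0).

row 2, column 2

Recompute each row's even parity and compare to rp:
  r0: data parity 0, sent rp 0 → ok
  r1: data parity 0, sent rp 0 → ok
  r2: data parity 0, sent rp 1 → mismatch
  r3: data parity 0, sent rp 0 → ok
Recompute each column's even parity and compare to cp:
  c0: data parity 0, sent cp 0 → ok
  c1: data parity 1, sent cp 1 → ok
  c2: data parity 1, sent cp 0 → mismatch
Exactly one row (r2) and one column (c2) fail → the flipped bit is at their intersection.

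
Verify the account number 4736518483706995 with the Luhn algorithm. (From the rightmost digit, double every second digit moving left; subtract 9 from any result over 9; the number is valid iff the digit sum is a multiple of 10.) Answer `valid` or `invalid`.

invalid

From the right, keep odd positions and double even positions (subtract 9 from any doubled value over 9):
  doubled (positions 2,4,...): 9 3 5 7 7 1 6 8 → sum 46
  kept (positions 1,3,...): 5 9 0 3 4 1 6 7 → sum 35
Total = 81.
81 mod 10 = 1, so the number is invalid.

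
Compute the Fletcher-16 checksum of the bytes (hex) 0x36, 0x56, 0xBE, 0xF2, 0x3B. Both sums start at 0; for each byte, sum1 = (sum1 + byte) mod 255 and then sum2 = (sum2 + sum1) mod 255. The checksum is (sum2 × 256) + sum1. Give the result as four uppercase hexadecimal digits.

Running sums (mod 255):
  after byte 0 (0x36): sum1=54, sum2=54
  after byte 1 (0x56): sum1=140, sum2=194
  after byte 2 (0xBE): sum1=75, sum2=14
  after byte 3 (0xF2): sum1=62, sum2=76
  after byte 4 (0x3B): sum1=121, sum2=197
Checksum = sum2·256 + sum1 = 197·256 + 121 = 50553 = 0xC579.

C579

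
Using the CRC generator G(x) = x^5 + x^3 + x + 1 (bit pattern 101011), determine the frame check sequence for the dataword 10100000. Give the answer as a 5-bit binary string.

Append 5 zeros: 1010000000000. Divide by 101011 (XOR where the leading bit is 1):
  pos 0: 101000 XOR 101011 = 000011
  pos 4: 110000 XOR 101011 = 011011
  pos 5: 110110 XOR 101011 = 011101
  pos 6: 111010 XOR 101011 = 010001
  pos 7: 100010 XOR 101011 = 001001
Remainder (last 5 bits) = 01001. This is the CRC / FCS.

01001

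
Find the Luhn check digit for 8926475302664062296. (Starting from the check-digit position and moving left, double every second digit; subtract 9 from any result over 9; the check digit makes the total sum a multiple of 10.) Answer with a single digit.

Partial digits right→left: 6 9 2 2 6 0 4 6 6 2 0 3 5 7 4 6 2 9 8
Double every second digit counting from the check-digit position (so the 1st, 3rd, 5th, ... of the partial from the right).
  doubled (with −9 where >9): 3 4 3 8 3 0 1 8 4 7 → sum 41
  kept as-is: 9 2 0 6 2 3 7 6 9 → sum 44
Total = 41 + 44 = 85.
Check digit = (10 − (85 mod 10)) mod 10 = 5.

5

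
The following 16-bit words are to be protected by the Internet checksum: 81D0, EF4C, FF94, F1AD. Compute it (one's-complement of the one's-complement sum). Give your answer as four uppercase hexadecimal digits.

9D9F

One's-complement addition (fold any carry out of bit 15 back into bit 0):
  0x81D0 + 0xEF4C = 0x1711C → wrap carry → 0x711D
  0x711D + 0xFF94 = 0x170B1 → wrap carry → 0x70B2
  0x70B2 + 0xF1AD = 0x1625F → wrap carry → 0x6260
One's-complement sum = 0x6260.
Checksum = ~0x6260 & 0xFFFF = 0x9D9F.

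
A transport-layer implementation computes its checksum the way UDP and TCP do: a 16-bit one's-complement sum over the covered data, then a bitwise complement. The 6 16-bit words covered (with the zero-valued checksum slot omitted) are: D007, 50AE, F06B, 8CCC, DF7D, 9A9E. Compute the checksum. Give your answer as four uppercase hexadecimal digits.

E7F4

One's-complement addition (fold any carry out of bit 15 back into bit 0):
  0xD007 + 0x50AE = 0x120B5 → wrap carry → 0x20B6
  0x20B6 + 0xF06B = 0x11121 → wrap carry → 0x1122
  0x1122 + 0x8CCC = 0x09DEE
  0x9DEE + 0xDF7D = 0x17D6B → wrap carry → 0x7D6C
  0x7D6C + 0x9A9E = 0x1180A → wrap carry → 0x180B
One's-complement sum = 0x180B.
Checksum = ~0x180B & 0xFFFF = 0xE7F4.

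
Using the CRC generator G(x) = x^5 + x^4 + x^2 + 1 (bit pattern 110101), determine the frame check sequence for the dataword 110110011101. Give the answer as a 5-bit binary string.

00011

Append 5 zeros: 11011001110100000. Divide by 110101 (XOR where the leading bit is 1):
  pos 0: 110110 XOR 110101 = 000011
  pos 4: 110111 XOR 110101 = 000010
  pos 8: 100100 XOR 110101 = 010001
  pos 9: 100010 XOR 110101 = 010111
  pos 10: 101110 XOR 110101 = 011011
  pos 11: 110110 XOR 110101 = 000011
Remainder (last 5 bits) = 00011. This is the CRC / FCS.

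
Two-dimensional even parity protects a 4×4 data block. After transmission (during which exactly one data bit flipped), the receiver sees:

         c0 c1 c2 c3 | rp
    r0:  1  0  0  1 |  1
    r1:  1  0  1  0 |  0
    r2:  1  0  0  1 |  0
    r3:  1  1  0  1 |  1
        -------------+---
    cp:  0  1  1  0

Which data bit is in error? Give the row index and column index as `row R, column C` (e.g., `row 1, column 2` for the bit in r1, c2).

Recompute each row's even parity and compare to rp:
  r0: data parity 0, sent rp 1 → mismatch
  r1: data parity 0, sent rp 0 → ok
  r2: data parity 0, sent rp 0 → ok
  r3: data parity 1, sent rp 1 → ok
Recompute each column's even parity and compare to cp:
  c0: data parity 0, sent cp 0 → ok
  c1: data parity 1, sent cp 1 → ok
  c2: data parity 1, sent cp 1 → ok
  c3: data parity 1, sent cp 0 → mismatch
Exactly one row (r0) and one column (c3) fail → the flipped bit is at their intersection.

row 0, column 3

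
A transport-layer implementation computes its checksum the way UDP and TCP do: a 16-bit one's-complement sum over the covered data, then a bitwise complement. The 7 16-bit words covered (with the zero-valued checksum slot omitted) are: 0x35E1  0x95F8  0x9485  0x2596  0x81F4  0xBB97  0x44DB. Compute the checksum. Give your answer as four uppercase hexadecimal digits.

One's-complement addition (fold any carry out of bit 15 back into bit 0):
  0x35E1 + 0x95F8 = 0x0CBD9
  0xCBD9 + 0x9485 = 0x1605E → wrap carry → 0x605F
  0x605F + 0x2596 = 0x085F5
  0x85F5 + 0x81F4 = 0x107E9 → wrap carry → 0x07EA
  0x07EA + 0xBB97 = 0x0C381
  0xC381 + 0x44DB = 0x1085C → wrap carry → 0x085D
One's-complement sum = 0x085D.
Checksum = ~0x085D & 0xFFFF = 0xF7A2.

F7A2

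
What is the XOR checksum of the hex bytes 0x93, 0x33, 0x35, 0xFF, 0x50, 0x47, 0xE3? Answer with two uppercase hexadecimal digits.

XOR the bytes together:
  start with 0x93
  0x93 ⊕ 0x33 = 0xA0
  0xA0 ⊕ 0x35 = 0x95
  0x95 ⊕ 0xFF = 0x6A
  0x6A ⊕ 0x50 = 0x3A
  0x3A ⊕ 0x47 = 0x7D
  0x7D ⊕ 0xE3 = 0x9E

9E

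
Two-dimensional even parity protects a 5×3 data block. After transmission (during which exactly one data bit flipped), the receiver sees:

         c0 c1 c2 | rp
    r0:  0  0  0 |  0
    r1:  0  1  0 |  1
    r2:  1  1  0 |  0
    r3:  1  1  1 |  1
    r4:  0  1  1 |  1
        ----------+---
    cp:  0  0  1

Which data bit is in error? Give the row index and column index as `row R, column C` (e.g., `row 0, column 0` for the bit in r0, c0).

Recompute each row's even parity and compare to rp:
  r0: data parity 0, sent rp 0 → ok
  r1: data parity 1, sent rp 1 → ok
  r2: data parity 0, sent rp 0 → ok
  r3: data parity 1, sent rp 1 → ok
  r4: data parity 0, sent rp 1 → mismatch
Recompute each column's even parity and compare to cp:
  c0: data parity 0, sent cp 0 → ok
  c1: data parity 0, sent cp 0 → ok
  c2: data parity 0, sent cp 1 → mismatch
Exactly one row (r4) and one column (c2) fail → the flipped bit is at their intersection.

row 4, column 2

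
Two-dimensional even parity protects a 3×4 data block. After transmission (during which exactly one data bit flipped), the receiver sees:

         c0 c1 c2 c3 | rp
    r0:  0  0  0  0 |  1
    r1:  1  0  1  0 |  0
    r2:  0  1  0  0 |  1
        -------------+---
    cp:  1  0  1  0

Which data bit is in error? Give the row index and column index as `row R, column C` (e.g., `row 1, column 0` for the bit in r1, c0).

row 0, column 1

Recompute each row's even parity and compare to rp:
  r0: data parity 0, sent rp 1 → mismatch
  r1: data parity 0, sent rp 0 → ok
  r2: data parity 1, sent rp 1 → ok
Recompute each column's even parity and compare to cp:
  c0: data parity 1, sent cp 1 → ok
  c1: data parity 1, sent cp 0 → mismatch
  c2: data parity 1, sent cp 1 → ok
  c3: data parity 0, sent cp 0 → ok
Exactly one row (r0) and one column (c1) fail → the flipped bit is at their intersection.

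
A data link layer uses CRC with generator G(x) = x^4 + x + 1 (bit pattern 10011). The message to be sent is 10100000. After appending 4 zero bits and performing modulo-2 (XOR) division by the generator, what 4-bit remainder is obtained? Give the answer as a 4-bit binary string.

0100

Append 4 zeros: 101000000000. Divide by 10011 (XOR where the leading bit is 1):
  pos 0: 10100 XOR 10011 = 00111
  pos 2: 11100 XOR 10011 = 01111
  pos 3: 11110 XOR 10011 = 01101
  pos 4: 11010 XOR 10011 = 01001
  pos 5: 10010 XOR 10011 = 00001
Remainder (last 4 bits) = 0100. This is the CRC / FCS.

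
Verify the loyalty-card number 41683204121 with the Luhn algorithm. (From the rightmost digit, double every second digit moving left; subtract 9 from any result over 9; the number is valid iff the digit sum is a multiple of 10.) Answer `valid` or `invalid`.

valid

From the right, keep odd positions and double even positions (subtract 9 from any doubled value over 9):
  doubled (positions 2,4,...): 4 8 4 7 2 → sum 25
  kept (positions 1,3,...): 1 1 0 3 6 4 → sum 15
Total = 40.
40 mod 10 = 0, so the number is valid.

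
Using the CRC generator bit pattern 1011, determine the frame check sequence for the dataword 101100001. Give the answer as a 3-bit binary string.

Append 3 zeros: 101100001000. Divide by 1011 (XOR where the leading bit is 1):
  pos 0: 1011 XOR 1011 = 0000
  pos 8: 1000 XOR 1011 = 0011
Remainder (last 3 bits) = 011. This is the CRC / FCS.

011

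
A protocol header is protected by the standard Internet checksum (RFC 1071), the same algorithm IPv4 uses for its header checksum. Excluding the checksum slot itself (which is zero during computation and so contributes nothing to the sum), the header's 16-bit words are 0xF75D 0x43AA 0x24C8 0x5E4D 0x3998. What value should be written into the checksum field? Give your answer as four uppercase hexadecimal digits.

One's-complement addition (fold any carry out of bit 15 back into bit 0):
  0xF75D + 0x43AA = 0x13B07 → wrap carry → 0x3B08
  0x3B08 + 0x24C8 = 0x05FD0
  0x5FD0 + 0x5E4D = 0x0BE1D
  0xBE1D + 0x3998 = 0x0F7B5
One's-complement sum = 0xF7B5.
Checksum = ~0xF7B5 & 0xFFFF = 0x084A.

084A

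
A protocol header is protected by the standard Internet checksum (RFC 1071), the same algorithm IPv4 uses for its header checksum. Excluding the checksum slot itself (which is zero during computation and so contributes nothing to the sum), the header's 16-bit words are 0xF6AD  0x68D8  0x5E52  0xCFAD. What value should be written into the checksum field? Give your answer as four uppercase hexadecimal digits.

7279

One's-complement addition (fold any carry out of bit 15 back into bit 0):
  0xF6AD + 0x68D8 = 0x15F85 → wrap carry → 0x5F86
  0x5F86 + 0x5E52 = 0x0BDD8
  0xBDD8 + 0xCFAD = 0x18D85 → wrap carry → 0x8D86
One's-complement sum = 0x8D86.
Checksum = ~0x8D86 & 0xFFFF = 0x7279.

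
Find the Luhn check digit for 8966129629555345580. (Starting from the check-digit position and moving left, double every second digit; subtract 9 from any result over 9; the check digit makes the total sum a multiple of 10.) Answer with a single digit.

Partial digits right→left: 0 8 5 5 4 3 5 5 5 9 2 6 9 2 1 6 6 9 8
Double every second digit counting from the check-digit position (so the 1st, 3rd, 5th, ... of the partial from the right).
  doubled (with −9 where >9): 0 1 8 1 1 4 9 2 3 7 → sum 36
  kept as-is: 8 5 3 5 9 6 2 6 9 → sum 53
Total = 36 + 53 = 89.
Check digit = (10 − (89 mod 10)) mod 10 = 1.

1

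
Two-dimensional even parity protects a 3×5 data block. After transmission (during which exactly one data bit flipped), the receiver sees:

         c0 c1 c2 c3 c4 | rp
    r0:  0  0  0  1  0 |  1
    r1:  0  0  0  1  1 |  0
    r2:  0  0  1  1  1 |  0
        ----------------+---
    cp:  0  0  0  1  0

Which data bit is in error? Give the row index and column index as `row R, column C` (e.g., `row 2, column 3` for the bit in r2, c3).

Recompute each row's even parity and compare to rp:
  r0: data parity 1, sent rp 1 → ok
  r1: data parity 0, sent rp 0 → ok
  r2: data parity 1, sent rp 0 → mismatch
Recompute each column's even parity and compare to cp:
  c0: data parity 0, sent cp 0 → ok
  c1: data parity 0, sent cp 0 → ok
  c2: data parity 1, sent cp 0 → mismatch
  c3: data parity 1, sent cp 1 → ok
  c4: data parity 0, sent cp 0 → ok
Exactly one row (r2) and one column (c2) fail → the flipped bit is at their intersection.

row 2, column 2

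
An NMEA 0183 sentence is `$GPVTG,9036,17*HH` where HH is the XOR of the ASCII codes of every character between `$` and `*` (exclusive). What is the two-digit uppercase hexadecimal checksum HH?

58

XOR the ASCII codes of the payload characters:
  'G' = 0x47 → acc = 0x47
  'P' = 0x50 → acc = 0x17
  'V' = 0x56 → acc = 0x41
  'T' = 0x54 → acc = 0x15
  'G' = 0x47 → acc = 0x52
  ',' = 0x2C → acc = 0x7E
  '9' = 0x39 → acc = 0x47
  '0' = 0x30 → acc = 0x77
  '3' = 0x33 → acc = 0x44
  '6' = 0x36 → acc = 0x72
  ',' = 0x2C → acc = 0x5E
  '1' = 0x31 → acc = 0x6F
  '7' = 0x37 → acc = 0x58
Checksum = 0x58.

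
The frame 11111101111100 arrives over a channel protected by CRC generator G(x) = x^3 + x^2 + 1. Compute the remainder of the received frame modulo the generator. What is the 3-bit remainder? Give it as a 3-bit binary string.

010

Modulo-2 division of 11111101111100 by 1101:
  pos 0: 1111 XOR 1101 = 0010
  pos 2: 1011 XOR 1101 = 0110
  pos 3: 1100 XOR 1101 = 0001
  pos 6: 1111 XOR 1101 = 0010
  pos 8: 1011 XOR 1101 = 0110
  pos 9: 1100 XOR 1101 = 0001
Remainder = 010 (nonzero — an error is detected).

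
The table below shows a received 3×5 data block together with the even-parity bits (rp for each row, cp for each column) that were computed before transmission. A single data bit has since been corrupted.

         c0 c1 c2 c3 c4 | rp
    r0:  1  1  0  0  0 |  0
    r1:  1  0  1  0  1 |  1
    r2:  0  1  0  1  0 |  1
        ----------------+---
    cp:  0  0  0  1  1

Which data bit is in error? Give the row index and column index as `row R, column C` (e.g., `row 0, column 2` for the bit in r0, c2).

row 2, column 2

Recompute each row's even parity and compare to rp:
  r0: data parity 0, sent rp 0 → ok
  r1: data parity 1, sent rp 1 → ok
  r2: data parity 0, sent rp 1 → mismatch
Recompute each column's even parity and compare to cp:
  c0: data parity 0, sent cp 0 → ok
  c1: data parity 0, sent cp 0 → ok
  c2: data parity 1, sent cp 0 → mismatch
  c3: data parity 1, sent cp 1 → ok
  c4: data parity 1, sent cp 1 → ok
Exactly one row (r2) and one column (c2) fail → the flipped bit is at their intersection.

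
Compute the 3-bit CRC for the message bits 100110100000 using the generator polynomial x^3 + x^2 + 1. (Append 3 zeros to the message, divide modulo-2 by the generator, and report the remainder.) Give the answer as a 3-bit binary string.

001

Append 3 zeros: 100110100000000. Divide by 1101 (XOR where the leading bit is 1):
  pos 0: 1001 XOR 1101 = 0100
  pos 1: 1001 XOR 1101 = 0100
  pos 2: 1000 XOR 1101 = 0101
  pos 3: 1011 XOR 1101 = 0110
  pos 4: 1100 XOR 1101 = 0001
  pos 7: 1000 XOR 1101 = 0101
  pos 8: 1010 XOR 1101 = 0111
  pos 9: 1110 XOR 1101 = 0011
  pos 11: 1100 XOR 1101 = 0001
Remainder (last 3 bits) = 001. This is the CRC / FCS.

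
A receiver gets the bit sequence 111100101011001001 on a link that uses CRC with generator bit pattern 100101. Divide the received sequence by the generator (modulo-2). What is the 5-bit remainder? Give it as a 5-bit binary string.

00000

Modulo-2 division of 111100101011001001 by 100101:
  pos 0: 111100 XOR 100101 = 011001
  pos 1: 110011 XOR 100101 = 010110
  pos 2: 101100 XOR 100101 = 001001
  pos 4: 100110 XOR 100101 = 000011
  pos 8: 111100 XOR 100101 = 011001
  pos 9: 110011 XOR 100101 = 010110
  pos 10: 101100 XOR 100101 = 001001
  pos 12: 100101 XOR 100101 = 000000
Remainder = 00000 (zero — the frame passes the CRC check).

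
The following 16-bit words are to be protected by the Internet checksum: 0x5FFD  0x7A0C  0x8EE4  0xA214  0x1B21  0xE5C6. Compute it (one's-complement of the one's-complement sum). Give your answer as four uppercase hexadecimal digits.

F414

One's-complement addition (fold any carry out of bit 15 back into bit 0):
  0x5FFD + 0x7A0C = 0x0DA09
  0xDA09 + 0x8EE4 = 0x168ED → wrap carry → 0x68EE
  0x68EE + 0xA214 = 0x10B02 → wrap carry → 0x0B03
  0x0B03 + 0x1B21 = 0x02624
  0x2624 + 0xE5C6 = 0x10BEA → wrap carry → 0x0BEB
One's-complement sum = 0x0BEB.
Checksum = ~0x0BEB & 0xFFFF = 0xF414.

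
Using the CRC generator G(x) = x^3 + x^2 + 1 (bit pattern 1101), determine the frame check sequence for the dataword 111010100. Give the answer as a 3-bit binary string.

Append 3 zeros: 111010100000. Divide by 1101 (XOR where the leading bit is 1):
  pos 0: 1110 XOR 1101 = 0011
  pos 2: 1110 XOR 1101 = 0011
  pos 4: 1110 XOR 1101 = 0011
  pos 6: 1100 XOR 1101 = 0001
Remainder (last 3 bits) = 100. This is the CRC / FCS.

100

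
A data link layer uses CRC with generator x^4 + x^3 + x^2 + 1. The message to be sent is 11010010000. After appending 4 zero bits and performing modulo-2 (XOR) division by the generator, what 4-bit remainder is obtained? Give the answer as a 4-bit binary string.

0000

Append 4 zeros: 110100100000000. Divide by 11101 (XOR where the leading bit is 1):
  pos 0: 11010 XOR 11101 = 00111
  pos 2: 11101 XOR 11101 = 00000
Remainder (last 4 bits) = 0000. This is the CRC / FCS.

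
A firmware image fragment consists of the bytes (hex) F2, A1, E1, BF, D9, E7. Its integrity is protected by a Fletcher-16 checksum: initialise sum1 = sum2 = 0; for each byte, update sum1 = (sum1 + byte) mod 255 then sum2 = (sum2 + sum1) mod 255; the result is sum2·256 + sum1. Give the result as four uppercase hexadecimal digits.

3CF7

Running sums (mod 255):
  after byte 0 (F2): sum1=242, sum2=242
  after byte 1 (A1): sum1=148, sum2=135
  after byte 2 (E1): sum1=118, sum2=253
  after byte 3 (BF): sum1=54, sum2=52
  after byte 4 (D9): sum1=16, sum2=68
  after byte 5 (E7): sum1=247, sum2=60
Checksum = sum2·256 + sum1 = 60·256 + 247 = 15607 = 0x3CF7.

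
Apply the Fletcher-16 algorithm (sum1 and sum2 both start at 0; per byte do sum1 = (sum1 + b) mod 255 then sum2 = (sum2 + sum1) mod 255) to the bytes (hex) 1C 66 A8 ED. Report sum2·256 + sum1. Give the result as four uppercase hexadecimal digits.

E219

Running sums (mod 255):
  after byte 0 (1C): sum1=28, sum2=28
  after byte 1 (66): sum1=130, sum2=158
  after byte 2 (A8): sum1=43, sum2=201
  after byte 3 (ED): sum1=25, sum2=226
Checksum = sum2·256 + sum1 = 226·256 + 25 = 57881 = 0xE219.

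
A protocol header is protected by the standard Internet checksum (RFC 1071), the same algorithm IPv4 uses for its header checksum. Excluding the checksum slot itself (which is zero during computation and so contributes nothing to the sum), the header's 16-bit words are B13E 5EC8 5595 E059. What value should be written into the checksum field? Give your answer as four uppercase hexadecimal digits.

One's-complement addition (fold any carry out of bit 15 back into bit 0):
  0xB13E + 0x5EC8 = 0x11006 → wrap carry → 0x1007
  0x1007 + 0x5595 = 0x0659C
  0x659C + 0xE059 = 0x145F5 → wrap carry → 0x45F6
One's-complement sum = 0x45F6.
Checksum = ~0x45F6 & 0xFFFF = 0xBA09.

BA09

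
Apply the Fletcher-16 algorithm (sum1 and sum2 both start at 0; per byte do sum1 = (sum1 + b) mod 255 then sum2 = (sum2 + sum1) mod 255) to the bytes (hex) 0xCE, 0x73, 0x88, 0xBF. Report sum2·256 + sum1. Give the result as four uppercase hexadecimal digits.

668A

Running sums (mod 255):
  after byte 0 (0xCE): sum1=206, sum2=206
  after byte 1 (0x73): sum1=66, sum2=17
  after byte 2 (0x88): sum1=202, sum2=219
  after byte 3 (0xBF): sum1=138, sum2=102
Checksum = sum2·256 + sum1 = 102·256 + 138 = 26250 = 0x668A.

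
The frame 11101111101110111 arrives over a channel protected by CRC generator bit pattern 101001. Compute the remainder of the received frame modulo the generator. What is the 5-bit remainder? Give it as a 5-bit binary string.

Modulo-2 division of 11101111101110111 by 101001:
  pos 0: 111011 XOR 101001 = 010010
  pos 1: 100101 XOR 101001 = 001100
  pos 3: 110011 XOR 101001 = 011010
  pos 4: 110100 XOR 101001 = 011101
  pos 5: 111011 XOR 101001 = 010010
  pos 6: 100101 XOR 101001 = 001100
  pos 8: 110010 XOR 101001 = 011011
  pos 9: 110111 XOR 101001 = 011110
  pos 10: 111101 XOR 101001 = 010100
  pos 11: 101001 XOR 101001 = 000000
Remainder = 00000 (zero — the frame passes the CRC check).

00000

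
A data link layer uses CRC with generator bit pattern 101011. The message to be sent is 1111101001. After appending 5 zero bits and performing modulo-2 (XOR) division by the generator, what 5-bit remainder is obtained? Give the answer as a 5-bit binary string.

01011

Append 5 zeros: 111110100100000. Divide by 101011 (XOR where the leading bit is 1):
  pos 0: 111110 XOR 101011 = 010101
  pos 1: 101011 XOR 101011 = 000000
  pos 9: 100000 XOR 101011 = 001011
Remainder (last 5 bits) = 01011. This is the CRC / FCS.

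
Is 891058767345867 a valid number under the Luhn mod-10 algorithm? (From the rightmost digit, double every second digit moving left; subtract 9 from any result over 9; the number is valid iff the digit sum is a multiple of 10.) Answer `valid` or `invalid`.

invalid

From the right, keep odd positions and double even positions (subtract 9 from any doubled value over 9):
  doubled (positions 2,4,...): 3 1 6 3 7 0 9 → sum 29
  kept (positions 1,3,...): 7 8 4 7 7 5 1 8 → sum 47
Total = 76.
76 mod 10 = 6, so the number is invalid.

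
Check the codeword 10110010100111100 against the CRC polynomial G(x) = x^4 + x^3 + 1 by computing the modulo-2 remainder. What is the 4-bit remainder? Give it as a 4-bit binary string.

Modulo-2 division of 10110010100111100 by 11001:
  pos 0: 10110 XOR 11001 = 01111
  pos 1: 11110 XOR 11001 = 00111
  pos 3: 11110 XOR 11001 = 00111
  pos 5: 11110 XOR 11001 = 00111
  pos 7: 11101 XOR 11001 = 00100
  pos 9: 10011 XOR 11001 = 01010
  pos 10: 10101 XOR 11001 = 01100
  pos 11: 11000 XOR 11001 = 00001
Remainder = 0010 (nonzero — an error is detected).

0010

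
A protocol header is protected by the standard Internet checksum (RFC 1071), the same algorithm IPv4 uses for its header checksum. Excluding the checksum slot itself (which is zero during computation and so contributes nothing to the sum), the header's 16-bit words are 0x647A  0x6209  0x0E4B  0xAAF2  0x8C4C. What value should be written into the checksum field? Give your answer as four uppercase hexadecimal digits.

F3F1

One's-complement addition (fold any carry out of bit 15 back into bit 0):
  0x647A + 0x6209 = 0x0C683
  0xC683 + 0x0E4B = 0x0D4CE
  0xD4CE + 0xAAF2 = 0x17FC0 → wrap carry → 0x7FC1
  0x7FC1 + 0x8C4C = 0x10C0D → wrap carry → 0x0C0E
One's-complement sum = 0x0C0E.
Checksum = ~0x0C0E & 0xFFFF = 0xF3F1.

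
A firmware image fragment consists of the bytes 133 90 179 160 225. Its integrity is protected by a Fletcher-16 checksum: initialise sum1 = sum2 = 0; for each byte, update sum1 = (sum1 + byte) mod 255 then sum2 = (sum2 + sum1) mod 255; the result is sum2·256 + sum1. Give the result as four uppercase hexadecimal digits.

Running sums (mod 255):
  after byte 0 (133): sum1=133, sum2=133
  after byte 1 (90): sum1=223, sum2=101
  after byte 2 (179): sum1=147, sum2=248
  after byte 3 (160): sum1=52, sum2=45
  after byte 4 (225): sum1=22, sum2=67
Checksum = sum2·256 + sum1 = 67·256 + 22 = 17174 = 0x4316.

4316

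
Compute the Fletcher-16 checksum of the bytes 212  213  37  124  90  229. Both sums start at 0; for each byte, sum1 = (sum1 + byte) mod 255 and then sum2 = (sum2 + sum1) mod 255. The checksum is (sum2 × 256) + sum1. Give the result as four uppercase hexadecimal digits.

Running sums (mod 255):
  after byte 0 (212): sum1=212, sum2=212
  after byte 1 (213): sum1=170, sum2=127
  after byte 2 (37): sum1=207, sum2=79
  after byte 3 (124): sum1=76, sum2=155
  after byte 4 (90): sum1=166, sum2=66
  after byte 5 (229): sum1=140, sum2=206
Checksum = sum2·256 + sum1 = 206·256 + 140 = 52876 = 0xCE8C.

CE8C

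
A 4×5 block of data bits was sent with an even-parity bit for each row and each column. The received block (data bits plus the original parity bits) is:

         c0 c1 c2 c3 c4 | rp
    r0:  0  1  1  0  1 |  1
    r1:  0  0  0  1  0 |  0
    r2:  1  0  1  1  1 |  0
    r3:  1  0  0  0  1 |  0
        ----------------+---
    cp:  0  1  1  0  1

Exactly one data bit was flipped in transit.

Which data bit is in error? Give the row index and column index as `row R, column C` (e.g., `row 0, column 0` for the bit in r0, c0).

Recompute each row's even parity and compare to rp:
  r0: data parity 1, sent rp 1 → ok
  r1: data parity 1, sent rp 0 → mismatch
  r2: data parity 0, sent rp 0 → ok
  r3: data parity 0, sent rp 0 → ok
Recompute each column's even parity and compare to cp:
  c0: data parity 0, sent cp 0 → ok
  c1: data parity 1, sent cp 1 → ok
  c2: data parity 0, sent cp 1 → mismatch
  c3: data parity 0, sent cp 0 → ok
  c4: data parity 1, sent cp 1 → ok
Exactly one row (r1) and one column (c2) fail → the flipped bit is at their intersection.

row 1, column 2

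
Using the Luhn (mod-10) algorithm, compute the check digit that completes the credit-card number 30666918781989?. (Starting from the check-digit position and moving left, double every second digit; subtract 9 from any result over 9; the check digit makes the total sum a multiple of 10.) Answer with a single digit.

4

Partial digits right→left: 9 8 9 1 8 7 8 1 9 6 6 6 0 3
Double every second digit counting from the check-digit position (so the 1st, 3rd, 5th, ... of the partial from the right).
  doubled (with −9 where >9): 9 9 7 7 9 3 0 → sum 44
  kept as-is: 8 1 7 1 6 6 3 → sum 32
Total = 44 + 32 = 76.
Check digit = (10 − (76 mod 10)) mod 10 = 4.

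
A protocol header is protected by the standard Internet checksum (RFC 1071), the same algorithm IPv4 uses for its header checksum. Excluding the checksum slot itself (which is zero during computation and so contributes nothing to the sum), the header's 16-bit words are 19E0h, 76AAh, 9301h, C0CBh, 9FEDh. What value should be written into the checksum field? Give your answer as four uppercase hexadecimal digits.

One's-complement addition (fold any carry out of bit 15 back into bit 0):
  0x19E0 + 0x76AA = 0x0908A
  0x908A + 0x9301 = 0x1238B → wrap carry → 0x238C
  0x238C + 0xC0CB = 0x0E457
  0xE457 + 0x9FED = 0x18444 → wrap carry → 0x8445
One's-complement sum = 0x8445.
Checksum = ~0x8445 & 0xFFFF = 0x7BBA.

7BBA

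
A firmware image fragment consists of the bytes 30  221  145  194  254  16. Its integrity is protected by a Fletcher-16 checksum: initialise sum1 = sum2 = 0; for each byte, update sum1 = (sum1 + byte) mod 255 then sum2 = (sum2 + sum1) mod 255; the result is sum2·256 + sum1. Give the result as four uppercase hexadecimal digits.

A65F

Running sums (mod 255):
  after byte 0 (30): sum1=30, sum2=30
  after byte 1 (221): sum1=251, sum2=26
  after byte 2 (145): sum1=141, sum2=167
  after byte 3 (194): sum1=80, sum2=247
  after byte 4 (254): sum1=79, sum2=71
  after byte 5 (16): sum1=95, sum2=166
Checksum = sum2·256 + sum1 = 166·256 + 95 = 42591 = 0xA65F.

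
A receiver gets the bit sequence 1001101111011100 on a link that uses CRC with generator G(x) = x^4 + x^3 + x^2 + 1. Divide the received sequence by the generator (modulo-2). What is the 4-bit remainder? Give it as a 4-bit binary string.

0000

Modulo-2 division of 1001101111011100 by 11101:
  pos 0: 10011 XOR 11101 = 01110
  pos 1: 11100 XOR 11101 = 00001
  pos 5: 11111 XOR 11101 = 00010
  pos 8: 10011 XOR 11101 = 01110
  pos 9: 11101 XOR 11101 = 00000
Remainder = 0000 (zero — the frame passes the CRC check).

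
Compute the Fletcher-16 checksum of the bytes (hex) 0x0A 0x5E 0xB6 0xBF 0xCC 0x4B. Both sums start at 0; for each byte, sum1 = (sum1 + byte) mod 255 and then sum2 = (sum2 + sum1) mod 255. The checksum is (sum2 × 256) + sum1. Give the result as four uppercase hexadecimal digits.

13F6

Running sums (mod 255):
  after byte 0 (0x0A): sum1=10, sum2=10
  after byte 1 (0x5E): sum1=104, sum2=114
  after byte 2 (0xB6): sum1=31, sum2=145
  after byte 3 (0xBF): sum1=222, sum2=112
  after byte 4 (0xCC): sum1=171, sum2=28
  after byte 5 (0x4B): sum1=246, sum2=19
Checksum = sum2·256 + sum1 = 19·256 + 246 = 5110 = 0x13F6.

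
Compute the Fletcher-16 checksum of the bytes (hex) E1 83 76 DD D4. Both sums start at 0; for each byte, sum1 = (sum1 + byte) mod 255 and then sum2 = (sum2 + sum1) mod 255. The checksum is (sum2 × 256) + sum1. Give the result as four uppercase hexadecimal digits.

Running sums (mod 255):
  after byte 0 (E1): sum1=225, sum2=225
  after byte 1 (83): sum1=101, sum2=71
  after byte 2 (76): sum1=219, sum2=35
  after byte 3 (DD): sum1=185, sum2=220
  after byte 4 (D4): sum1=142, sum2=107
Checksum = sum2·256 + sum1 = 107·256 + 142 = 27534 = 0x6B8E.

6B8E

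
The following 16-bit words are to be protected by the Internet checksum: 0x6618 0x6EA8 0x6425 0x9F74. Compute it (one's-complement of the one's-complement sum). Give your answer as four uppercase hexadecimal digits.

One's-complement addition (fold any carry out of bit 15 back into bit 0):
  0x6618 + 0x6EA8 = 0x0D4C0
  0xD4C0 + 0x6425 = 0x138E5 → wrap carry → 0x38E6
  0x38E6 + 0x9F74 = 0x0D85A
One's-complement sum = 0xD85A.
Checksum = ~0xD85A & 0xFFFF = 0x27A5.

27A5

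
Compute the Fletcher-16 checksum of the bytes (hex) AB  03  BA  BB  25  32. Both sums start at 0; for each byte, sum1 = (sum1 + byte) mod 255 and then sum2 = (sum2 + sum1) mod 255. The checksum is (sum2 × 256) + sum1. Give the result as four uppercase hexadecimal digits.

Running sums (mod 255):
  after byte 0 (AB): sum1=171, sum2=171
  after byte 1 (03): sum1=174, sum2=90
  after byte 2 (BA): sum1=105, sum2=195
  after byte 3 (BB): sum1=37, sum2=232
  after byte 4 (25): sum1=74, sum2=51
  after byte 5 (32): sum1=124, sum2=175
Checksum = sum2·256 + sum1 = 175·256 + 124 = 44924 = 0xAF7C.

AF7C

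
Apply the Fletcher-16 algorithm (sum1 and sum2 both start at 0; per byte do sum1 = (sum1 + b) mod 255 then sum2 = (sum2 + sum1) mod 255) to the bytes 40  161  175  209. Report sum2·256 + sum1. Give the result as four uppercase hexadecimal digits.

Running sums (mod 255):
  after byte 0 (40): sum1=40, sum2=40
  after byte 1 (161): sum1=201, sum2=241
  after byte 2 (175): sum1=121, sum2=107
  after byte 3 (209): sum1=75, sum2=182
Checksum = sum2·256 + sum1 = 182·256 + 75 = 46667 = 0xB64B.

B64B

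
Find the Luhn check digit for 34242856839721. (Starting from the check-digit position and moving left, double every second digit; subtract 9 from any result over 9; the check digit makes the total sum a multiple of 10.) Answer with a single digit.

Partial digits right→left: 1 2 7 9 3 8 6 5 8 2 4 2 4 3
Double every second digit counting from the check-digit position (so the 1st, 3rd, 5th, ... of the partial from the right).
  doubled (with −9 where >9): 2 5 6 3 7 8 8 → sum 39
  kept as-is: 2 9 8 5 2 2 3 → sum 31
Total = 39 + 31 = 70.
Check digit = (10 − (70 mod 10)) mod 10 = 0.

0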